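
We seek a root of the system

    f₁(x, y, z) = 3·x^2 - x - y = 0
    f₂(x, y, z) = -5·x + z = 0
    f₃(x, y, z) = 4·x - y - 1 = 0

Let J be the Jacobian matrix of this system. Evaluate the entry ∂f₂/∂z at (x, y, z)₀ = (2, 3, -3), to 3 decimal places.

∂f₂/∂z = 1.
At (2, 3, -3) this is 1.000.

1.000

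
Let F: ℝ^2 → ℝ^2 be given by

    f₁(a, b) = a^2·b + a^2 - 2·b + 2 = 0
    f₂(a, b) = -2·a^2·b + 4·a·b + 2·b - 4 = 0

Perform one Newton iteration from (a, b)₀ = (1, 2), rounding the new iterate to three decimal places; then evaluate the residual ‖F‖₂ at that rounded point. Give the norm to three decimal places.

At (1, 2): F = (1.000, 4.000).
Jacobian J = [[2·a·b + 2·a, a^2 - 2], [-4·a·b + 4·b, -2·a^2 + 4·a + 2]].
At the point, J = [[6.000, -1.000], [0.000, 4.000]] (det J = 24.000).
Solving J·Δ = −F gives Δ = (-0.333, -1.000).
Then the next iterate is (a, b)₁ = (0.667, 1.000).
Re-evaluating at (0.667, 1.000): F = (0.88978, -0.22178), so ‖F‖₂ = 0.917.

0.917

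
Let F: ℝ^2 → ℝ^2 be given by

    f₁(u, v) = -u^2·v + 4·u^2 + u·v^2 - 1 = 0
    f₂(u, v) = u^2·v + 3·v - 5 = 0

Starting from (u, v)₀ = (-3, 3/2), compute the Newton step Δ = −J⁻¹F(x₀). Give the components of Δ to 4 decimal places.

At (-3, 3/2): F = (14.7500, 13.0000).
Jacobian J = [[-2·u·v + 8·u + v^2, -u^2 + 2·u·v], [2·u·v, u^2 + 3]].
At the point, J = [[-12.7500, -18.0000], [-9.0000, 12.0000]] (det J = -315.0000).
Solving J·Δ = −F gives Δ = (1.3048, -0.1048).

(1.3048, -0.1048)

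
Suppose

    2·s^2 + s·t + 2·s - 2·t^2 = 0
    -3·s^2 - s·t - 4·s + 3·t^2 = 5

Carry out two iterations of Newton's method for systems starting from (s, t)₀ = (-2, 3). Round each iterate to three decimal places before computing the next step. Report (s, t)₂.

At (-2, 3): F = (-20.000, 24.000).
Jacobian J = [[4·s + t + 2, s - 4·t], [-6·s - t - 4, -s + 6·t]].
At the point, J = [[-3.000, -14.000], [5.000, 20.000]] (det J = 10.000).
Solving J·Δ = −F gives Δ = (6.400, -2.800).
Then the next iterate is (s, t)₁ = (4.400, 0.200).
Round to (4.400, 0.200) and repeat: F = (48.320, -81.440), J = [[19.800, 3.600], [-30.600, -3.200]].
Δ = (-2.961, 2.862), so (s, t)₂ = (1.439, 3.062).

(1.439, 3.062)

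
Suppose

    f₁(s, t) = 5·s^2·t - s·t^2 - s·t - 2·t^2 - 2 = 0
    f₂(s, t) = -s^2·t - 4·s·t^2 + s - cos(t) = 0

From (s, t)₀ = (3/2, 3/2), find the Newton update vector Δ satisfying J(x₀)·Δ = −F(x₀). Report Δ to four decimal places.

At (3/2, 3/2): F = (4.7500, -15.445737).
Jacobian J = [[10·s·t - t^2 - t, 5·s^2 - 2·s·t - s - 4·t], [-2·s·t - 4·t^2 + 1, -s^2 - 8·s·t + sin(t)]].
At the point, J = [[18.7500, -0.7500], [-12.5000, -19.252505]] (det J = -370.359469).
Solving J·Δ = −F gives Δ = (-0.2782, -0.6216).

(-0.2782, -0.6216)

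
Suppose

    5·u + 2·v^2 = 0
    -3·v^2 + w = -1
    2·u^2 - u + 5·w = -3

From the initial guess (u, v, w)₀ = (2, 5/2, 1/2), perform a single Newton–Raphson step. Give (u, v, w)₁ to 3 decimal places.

(-0.328, 1.414, 1.459)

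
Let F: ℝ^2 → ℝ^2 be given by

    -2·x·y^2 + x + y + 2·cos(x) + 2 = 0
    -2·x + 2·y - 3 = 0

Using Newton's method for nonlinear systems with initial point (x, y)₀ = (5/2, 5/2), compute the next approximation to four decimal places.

(0.8145, 2.3145)

At (5/2, 5/2): F = (-25.852287, -3.0000).
Jacobian J = [[-2·y^2 - 2·sin(x) + 1, -4·x·y + 1], [-2, 2]].
At the point, J = [[-12.696944, -24.0000], [-2.0000, 2.0000]] (det J = -73.393889).
Solving J·Δ = −F gives Δ = (-1.6855, -0.1855).
Then the next iterate is (x, y)₁ = (0.8145, 2.3145).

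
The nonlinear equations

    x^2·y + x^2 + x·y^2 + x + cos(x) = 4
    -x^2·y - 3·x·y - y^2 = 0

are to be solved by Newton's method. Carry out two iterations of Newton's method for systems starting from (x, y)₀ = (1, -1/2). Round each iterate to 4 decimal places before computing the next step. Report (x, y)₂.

(2.0684, 0.1734)

At (1, -1/2): F = (-1.709698, 1.7500).
Jacobian J = [[2·x·y + 2·x + y^2 - sin(x) + 1, x^2 + 2·x·y], [-2·x·y - 3·y, -x^2 - 3·x - 2·y]].
At the point, J = [[1.408529, 0.0000], [2.5000, -3.0000]] (det J = -4.225587).
Solving J·Δ = −F gives Δ = (1.2138, 1.5948).
Then the next iterate is (x, y)₁ = (2.2138, 1.0948).
Round to (2.2138, 1.0948) and repeat: F = (10.534057, -13.835109), J = [[10.673225, 9.748247], [-8.131736, -13.731910]].
Δ = (-0.1454, -0.9214), so (x, y)₂ = (2.0684, 0.1734).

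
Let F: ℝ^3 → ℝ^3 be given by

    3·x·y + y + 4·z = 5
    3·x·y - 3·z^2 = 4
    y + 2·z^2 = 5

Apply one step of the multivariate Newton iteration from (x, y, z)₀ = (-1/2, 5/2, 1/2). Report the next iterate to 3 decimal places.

(1.033, 7.000, -0.750)

At (-1/2, 5/2, 1/2): F = (-4.250, -8.500, -2.000).
Jacobian J = [[3·y, 3·x + 1, 4], [3·y, 3·x, -6·z], [0, 1, 4·z]].
At the point, J = [[7.500, -0.500, 4.000], [7.500, -1.500, -3.000], [0.000, 1.000, 2.000]] (det J = 37.500).
Solving J·Δ = −F gives Δ = (1.533, 4.500, -1.250).
Then the next iterate is (x, y, z)₁ = (1.033, 7.000, -0.750).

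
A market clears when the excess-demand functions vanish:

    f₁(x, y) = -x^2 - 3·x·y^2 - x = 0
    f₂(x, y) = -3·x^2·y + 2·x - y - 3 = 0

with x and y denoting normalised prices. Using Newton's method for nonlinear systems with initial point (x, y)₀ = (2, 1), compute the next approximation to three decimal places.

(2.750, -0.500)

At (2, 1): F = (-12.000, -12.000).
Jacobian J = [[-2·x - 3·y^2 - 1, -6·x·y], [-6·x·y + 2, -3·x^2 - 1]].
At the point, J = [[-8.000, -12.000], [-10.000, -13.000]] (det J = -16.000).
Solving J·Δ = −F gives Δ = (0.750, -1.500).
Then the next iterate is (x, y)₁ = (2.750, -0.500).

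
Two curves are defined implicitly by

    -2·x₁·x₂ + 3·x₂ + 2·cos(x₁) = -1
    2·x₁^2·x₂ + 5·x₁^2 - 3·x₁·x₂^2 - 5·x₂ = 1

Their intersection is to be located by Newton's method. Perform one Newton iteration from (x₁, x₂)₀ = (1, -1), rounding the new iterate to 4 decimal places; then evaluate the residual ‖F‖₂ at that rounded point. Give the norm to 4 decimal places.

2.1157

At (1, -1): F = (1.080605, 4.0000).
Jacobian J = [[-2·x₂ - 2·sin(x₁), -2·x₁ + 3], [4·x₁·x₂ + 10·x₁ - 3·x₂^2, 2·x₁^2 - 6·x₁·x₂ - 5]].
At the point, J = [[0.317058, 1.0000], [3.0000, 3.0000]] (det J = -2.048826).
Solving J·Δ = −F gives Δ = (-0.3701, -0.9633).
Then the next iterate is (x₁, x₂)₁ = (0.6299, -1.9633).
Re-evaluating at (0.6299, -1.9633): F = (-0.800362, 1.958460), so ‖F‖₂ = 2.1157.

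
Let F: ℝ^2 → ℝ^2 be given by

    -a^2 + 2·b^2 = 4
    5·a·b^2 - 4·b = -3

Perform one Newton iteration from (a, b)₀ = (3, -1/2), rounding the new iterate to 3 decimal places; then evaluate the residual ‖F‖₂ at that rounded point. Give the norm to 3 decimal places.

At (3, -1/2): F = (-12.500, 8.750).
Jacobian J = [[-2·a, 4·b], [5·b^2, 10·a·b - 4]].
At the point, J = [[-6.000, -2.000], [1.250, -19.000]] (det J = 116.500).
Solving J·Δ = −F gives Δ = (-2.189, 0.317).
Then the next iterate is (a, b)₁ = (0.811, -0.183).
Re-evaluating at (0.811, -0.183): F = (-4.59074, 3.86780), so ‖F‖₂ = 6.003.

6.003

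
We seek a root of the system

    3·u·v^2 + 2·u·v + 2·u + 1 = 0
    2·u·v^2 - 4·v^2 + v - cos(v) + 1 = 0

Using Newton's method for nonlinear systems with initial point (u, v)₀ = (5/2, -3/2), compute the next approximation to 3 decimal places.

(2.771, -0.532)

At (5/2, -3/2): F = (15.375, 1.67926).
Jacobian J = [[3·v^2 + 2·v + 2, 6·u·v + 2·u], [2·v^2, 4·u·v - 8·v + sin(v) + 1]].
At the point, J = [[5.750, -17.500], [4.500, -2.99749]] (det J = 61.51440).
Solving J·Δ = −F gives Δ = (0.271, 0.968).
Then the next iterate is (u, v)₁ = (2.771, -0.532).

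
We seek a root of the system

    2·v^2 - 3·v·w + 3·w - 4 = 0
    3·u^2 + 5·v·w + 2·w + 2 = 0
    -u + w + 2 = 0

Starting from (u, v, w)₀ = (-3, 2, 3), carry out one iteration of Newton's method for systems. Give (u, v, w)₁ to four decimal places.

At (-3, 2, 3): F = (-5.0000, 65.0000, 8.0000).
Jacobian J = [[0, 4·v - 3·w, -3·v + 3], [6·u, 5·w, 5·v + 2], [-1, 0, 1]].
At the point, J = [[0.0000, -1.0000, -3.0000], [-18.0000, 15.0000, 12.0000], [-1.0000, 0.0000, 1.0000]] (det J = -51.0000).
Solving J·Δ = −F gives Δ = (4.9804, 4.0588, -3.0196).
Then the next iterate is (u, v, w)₁ = (1.9804, 6.0588, -0.0196).

(1.9804, 6.0588, -0.0196)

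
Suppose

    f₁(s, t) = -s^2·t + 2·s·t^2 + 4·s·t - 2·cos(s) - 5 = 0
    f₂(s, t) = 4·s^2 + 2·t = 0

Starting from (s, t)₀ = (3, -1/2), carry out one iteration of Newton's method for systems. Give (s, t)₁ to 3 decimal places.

At (3, -1/2): F = (-3.02002, 35.000).
Jacobian J = [[-2·s·t + 2·t^2 + 4·t + 2·sin(s), -s^2 + 4·s·t + 4·s], [8·s, 2]].
At the point, J = [[1.78224, -3.000], [24.000, 2.000]] (det J = 75.56448).
Solving J·Δ = −F gives Δ = (-1.310, -1.785).
Then the next iterate is (s, t)₁ = (1.690, -2.285).

(1.690, -2.285)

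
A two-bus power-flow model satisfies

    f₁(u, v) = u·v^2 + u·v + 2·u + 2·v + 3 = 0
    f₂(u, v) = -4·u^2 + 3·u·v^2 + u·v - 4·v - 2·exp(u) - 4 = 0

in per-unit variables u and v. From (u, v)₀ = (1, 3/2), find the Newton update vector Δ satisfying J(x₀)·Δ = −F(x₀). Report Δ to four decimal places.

(-2.0972, 0.0515)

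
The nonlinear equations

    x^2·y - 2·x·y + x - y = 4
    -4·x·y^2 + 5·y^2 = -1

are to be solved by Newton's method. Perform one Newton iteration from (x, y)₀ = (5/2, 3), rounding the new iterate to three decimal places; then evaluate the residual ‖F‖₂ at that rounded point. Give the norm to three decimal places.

9.640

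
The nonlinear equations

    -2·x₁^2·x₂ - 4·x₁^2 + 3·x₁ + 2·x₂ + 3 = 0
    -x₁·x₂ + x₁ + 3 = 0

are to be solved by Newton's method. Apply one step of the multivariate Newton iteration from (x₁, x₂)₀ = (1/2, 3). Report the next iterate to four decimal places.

At (1/2, 3): F = (8.0000, 2.0000).
Jacobian J = [[-4·x₁·x₂ - 8·x₁ + 3, -2·x₁^2 + 2], [-x₂ + 1, -x₁]].
At the point, J = [[-7.0000, 1.5000], [-2.0000, -0.5000]] (det J = 6.5000).
Solving J·Δ = −F gives Δ = (1.0769, -0.3077).
Then the next iterate is (x₁, x₂)₁ = (1.5769, 2.6923).

(1.5769, 2.6923)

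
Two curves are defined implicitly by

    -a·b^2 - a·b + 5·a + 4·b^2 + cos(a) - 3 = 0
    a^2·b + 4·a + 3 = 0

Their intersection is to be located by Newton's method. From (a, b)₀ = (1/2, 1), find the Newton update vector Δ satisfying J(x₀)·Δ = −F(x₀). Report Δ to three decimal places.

(-1.044, -0.115)

At (1/2, 1): F = (3.37758, 5.250).
Jacobian J = [[-b^2 - b - sin(a) + 5, -2·a·b - a + 8·b], [2·a·b + 4, a^2]].
At the point, J = [[2.52057, 6.500], [5.000, 0.250]] (det J = -31.86986).
Solving J·Δ = −F gives Δ = (-1.044, -0.115).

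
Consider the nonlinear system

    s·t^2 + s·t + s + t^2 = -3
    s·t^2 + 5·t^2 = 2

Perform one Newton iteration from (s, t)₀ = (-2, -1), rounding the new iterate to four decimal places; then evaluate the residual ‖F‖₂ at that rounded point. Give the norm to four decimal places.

At (-2, -1): F = (2.0000, 1.0000).
Jacobian J = [[t^2 + t + 1, 2·s·t + s + 2·t], [t^2, 2·s·t + 10·t]].
At the point, J = [[1.0000, 0.0000], [1.0000, -6.0000]] (det J = -6.0000).
Solving J·Δ = −F gives Δ = (-2.0000, -0.1667).
Then the next iterate is (s, t)₁ = (-4.0000, -1.1667).
Re-evaluating at (-4.0000, -1.1667): F = (-0.416767, -0.638811), so ‖F‖₂ = 0.7627.

0.7627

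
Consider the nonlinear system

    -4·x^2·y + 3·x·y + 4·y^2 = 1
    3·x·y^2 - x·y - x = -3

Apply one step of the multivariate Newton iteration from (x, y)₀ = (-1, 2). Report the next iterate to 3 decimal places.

(-0.867, 1.563)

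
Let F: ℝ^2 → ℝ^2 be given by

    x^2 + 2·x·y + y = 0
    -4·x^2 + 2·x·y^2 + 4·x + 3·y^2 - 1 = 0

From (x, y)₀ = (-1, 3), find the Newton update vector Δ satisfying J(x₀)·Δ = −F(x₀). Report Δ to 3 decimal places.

(0.222, -1.111)

At (-1, 3): F = (-2.000, 0.000).
Jacobian J = [[2·x + 2·y, 2·x + 1], [-8·x + 2·y^2 + 4, 4·x·y + 6·y]].
At the point, J = [[4.000, -1.000], [30.000, 6.000]] (det J = 54.000).
Solving J·Δ = −F gives Δ = (0.222, -1.111).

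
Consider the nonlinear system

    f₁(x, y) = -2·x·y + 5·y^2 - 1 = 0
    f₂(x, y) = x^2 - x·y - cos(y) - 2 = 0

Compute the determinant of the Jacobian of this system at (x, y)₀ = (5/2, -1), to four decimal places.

83.3171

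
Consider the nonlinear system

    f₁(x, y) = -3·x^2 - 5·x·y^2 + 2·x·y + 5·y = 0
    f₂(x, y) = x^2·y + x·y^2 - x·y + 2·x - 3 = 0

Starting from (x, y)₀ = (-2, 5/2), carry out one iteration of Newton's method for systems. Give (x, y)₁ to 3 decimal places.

At (-2, 5/2): F = (53.000, -4.500).
Jacobian J = [[-6·x - 5·y^2 + 2·y, -10·x·y + 2·x + 5], [2·x·y + y^2 - y + 2, x^2 + 2·x·y - x]].
At the point, J = [[-14.250, 51.000], [-4.250, -4.000]] (det J = 273.750).
Solving J·Δ = −F gives Δ = (-0.064, -1.057).
Then the next iterate is (x, y)₁ = (-2.064, 1.443).

(-2.064, 1.443)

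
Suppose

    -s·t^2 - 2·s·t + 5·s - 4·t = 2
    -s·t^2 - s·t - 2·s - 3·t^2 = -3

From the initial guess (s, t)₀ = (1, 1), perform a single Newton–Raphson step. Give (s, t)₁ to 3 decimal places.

(1.080, 0.520)

At (1, 1): F = (-4.000, -4.000).
Jacobian J = [[-t^2 - 2·t + 5, -2·s·t - 2·s - 4], [-t^2 - t - 2, -2·s·t - s - 6·t]].
At the point, J = [[2.000, -8.000], [-4.000, -9.000]] (det J = -50.000).
Solving J·Δ = −F gives Δ = (0.080, -0.480).
Then the next iterate is (s, t)₁ = (1.080, 0.520).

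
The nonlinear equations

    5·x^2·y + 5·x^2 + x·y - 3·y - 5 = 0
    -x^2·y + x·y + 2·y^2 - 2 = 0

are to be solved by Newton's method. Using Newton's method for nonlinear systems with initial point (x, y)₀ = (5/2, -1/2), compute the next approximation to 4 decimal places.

(1.9325, -0.6322)

At (5/2, -1/2): F = (10.8750, 0.3750).
Jacobian J = [[10·x·y + 10·x + y, 5·x^2 + x - 3], [-2·x·y + y, -x^2 + x + 4·y]].
At the point, J = [[12.0000, 30.7500], [2.0000, -5.7500]] (det J = -130.5000).
Solving J·Δ = −F gives Δ = (-0.5675, -0.1322).
Then the next iterate is (x, y)₁ = (1.9325, -0.6322).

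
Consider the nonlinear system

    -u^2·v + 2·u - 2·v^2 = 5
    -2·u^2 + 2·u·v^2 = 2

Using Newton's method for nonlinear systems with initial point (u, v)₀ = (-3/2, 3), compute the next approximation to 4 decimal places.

(-2.2786, 0.1007)

At (-3/2, 3): F = (-32.7500, -33.5000).
Jacobian J = [[-2·u·v + 2, -u^2 - 4·v], [-4·u + 2·v^2, 4·u·v]].
At the point, J = [[11.0000, -14.2500], [24.0000, -18.0000]] (det J = 144.0000).
Solving J·Δ = −F gives Δ = (-0.7786, -2.8993).
Then the next iterate is (u, v)₁ = (-2.2786, 0.1007).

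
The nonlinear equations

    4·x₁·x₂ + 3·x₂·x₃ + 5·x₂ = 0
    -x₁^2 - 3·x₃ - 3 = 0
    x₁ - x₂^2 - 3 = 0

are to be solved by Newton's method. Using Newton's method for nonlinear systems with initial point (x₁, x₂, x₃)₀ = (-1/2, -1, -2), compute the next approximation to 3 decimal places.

At (-1/2, -1, -2): F = (3.000, 2.750, -4.500).
Jacobian J = [[4·x₂, 4·x₁ + 3·x₃ + 5, 3·x₂], [-2·x₁, 0, -3], [1, -2·x₂, 0]].
At the point, J = [[-4.000, -3.000, -3.000], [1.000, 0.000, -3.000], [1.000, 2.000, 0.000]] (det J = -21.000).
Solving J·Δ = −F gives Δ = (-1.857, 3.179, 0.298).
Then the next iterate is (x₁, x₂, x₃)₁ = (-2.357, 2.179, -1.702).

(-2.357, 2.179, -1.702)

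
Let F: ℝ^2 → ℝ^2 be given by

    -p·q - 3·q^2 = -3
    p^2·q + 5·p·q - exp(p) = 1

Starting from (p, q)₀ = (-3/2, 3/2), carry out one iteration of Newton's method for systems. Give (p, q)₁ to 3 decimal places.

(0.603, 0.879)

At (-3/2, 3/2): F = (-1.500, -9.09813).
Jacobian J = [[-q, -p - 6·q], [2·p·q + 5·q - exp(p), p^2 + 5·p]].
At the point, J = [[-1.500, -7.500], [2.77687, -5.250]] (det J = 28.70152).
Solving J·Δ = −F gives Δ = (2.103, -0.621).
Then the next iterate is (p, q)₁ = (0.603, 0.879).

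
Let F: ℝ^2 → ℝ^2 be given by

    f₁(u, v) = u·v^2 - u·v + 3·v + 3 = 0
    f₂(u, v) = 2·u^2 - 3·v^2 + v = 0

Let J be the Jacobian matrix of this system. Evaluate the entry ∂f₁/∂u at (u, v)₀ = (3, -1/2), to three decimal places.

0.750

∂f₁/∂u = v^2 - v.
At (3, -1/2) this is 0.750.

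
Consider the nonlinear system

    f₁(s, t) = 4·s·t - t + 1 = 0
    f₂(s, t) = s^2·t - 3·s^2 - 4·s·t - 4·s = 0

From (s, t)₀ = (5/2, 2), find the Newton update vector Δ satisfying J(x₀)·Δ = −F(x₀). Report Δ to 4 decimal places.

At (5/2, 2): F = (19.0000, -36.2500).
Jacobian J = [[4·t, 4·s - 1], [2·s·t - 6·s - 4·t - 4, s^2 - 4·s]].
At the point, J = [[8.0000, 9.0000], [-17.0000, -3.7500]] (det J = 123.0000).
Solving J·Δ = −F gives Δ = (-2.0732, -0.2683).

(-2.0732, -0.2683)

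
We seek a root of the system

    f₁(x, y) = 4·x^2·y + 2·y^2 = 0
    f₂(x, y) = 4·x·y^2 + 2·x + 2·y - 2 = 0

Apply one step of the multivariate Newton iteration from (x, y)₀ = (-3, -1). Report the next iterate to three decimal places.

(-2.583, -0.250)

At (-3, -1): F = (-34.000, -22.000).
Jacobian J = [[8·x·y, 4·x^2 + 4·y], [4·y^2 + 2, 8·x·y + 2]].
At the point, J = [[24.000, 32.000], [6.000, 26.000]] (det J = 432.000).
Solving J·Δ = −F gives Δ = (0.417, 0.750).
Then the next iterate is (x, y)₁ = (-2.583, -0.250).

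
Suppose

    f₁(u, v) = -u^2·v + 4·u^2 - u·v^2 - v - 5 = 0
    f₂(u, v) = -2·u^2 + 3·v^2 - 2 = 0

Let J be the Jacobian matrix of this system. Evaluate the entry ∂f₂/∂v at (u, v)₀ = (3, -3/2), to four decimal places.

-9.0000

∂f₂/∂v = 6·v.
At (3, -3/2) this is -9.0000.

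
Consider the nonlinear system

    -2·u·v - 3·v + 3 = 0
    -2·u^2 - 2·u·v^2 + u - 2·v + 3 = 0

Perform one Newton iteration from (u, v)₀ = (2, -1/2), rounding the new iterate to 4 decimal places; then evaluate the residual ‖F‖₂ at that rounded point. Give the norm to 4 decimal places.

3.3723

At (2, -1/2): F = (6.5000, -3.0000).
Jacobian J = [[-2·v, -2·u - 3], [-4·u - 2·v^2 + 1, -4·u·v - 2]].
At the point, J = [[1.0000, -7.0000], [-7.5000, 2.0000]] (det J = -50.5000).
Solving J·Δ = −F gives Δ = (-0.1584, 0.9059).
Then the next iterate is (u, v)₁ = (1.8416, 0.4059).
Re-evaluating at (1.8416, 0.4059): F = (0.287289, -3.360006), so ‖F‖₂ = 3.3723.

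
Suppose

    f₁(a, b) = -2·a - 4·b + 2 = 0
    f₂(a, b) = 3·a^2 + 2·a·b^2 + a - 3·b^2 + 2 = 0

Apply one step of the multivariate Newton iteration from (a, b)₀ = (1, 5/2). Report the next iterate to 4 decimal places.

At (1, 5/2): F = (-10.0000, -0.2500).
Jacobian J = [[-2, -4], [6·a + 2·b^2 + 1, 4·a·b - 6·b]].
At the point, J = [[-2.0000, -4.0000], [19.5000, -5.0000]] (det J = 88.0000).
Solving J·Δ = −F gives Δ = (-0.5568, -2.2216).
Then the next iterate is (a, b)₁ = (0.4432, 0.2784).

(0.4432, 0.2784)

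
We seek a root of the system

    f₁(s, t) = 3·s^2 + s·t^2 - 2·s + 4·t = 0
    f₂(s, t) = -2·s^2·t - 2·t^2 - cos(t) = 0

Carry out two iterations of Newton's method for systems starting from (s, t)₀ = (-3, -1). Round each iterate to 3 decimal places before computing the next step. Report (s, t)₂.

(-1.193, -1.117)

At (-3, -1): F = (26.000, 15.45970).
Jacobian J = [[6·s + t^2 - 2, 2·s·t + 4], [-4·s·t, -2·s^2 - 4·t + sin(t)]].
At the point, J = [[-19.000, 10.000], [-12.000, -14.84147]] (det J = 401.98795).
Solving J·Δ = −F gives Δ = (1.345, -0.045).
Then the next iterate is (s, t)₁ = (-1.655, -1.045).
Round to (-1.655, -1.045) and repeat: F = (5.53977, 3.03861), J = [[-10.83798, 7.45895], [-6.91790, -2.16297]].
Δ = (0.462, -0.072), so (s, t)₂ = (-1.193, -1.117).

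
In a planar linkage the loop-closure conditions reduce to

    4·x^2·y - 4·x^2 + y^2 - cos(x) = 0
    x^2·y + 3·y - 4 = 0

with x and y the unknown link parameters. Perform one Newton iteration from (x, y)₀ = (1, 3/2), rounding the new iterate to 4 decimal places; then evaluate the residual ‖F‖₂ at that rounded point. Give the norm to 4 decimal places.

At (1, 3/2): F = (3.709698, 2.0000).
Jacobian J = [[8·x·y - 8·x + sin(x), 4·x^2 + 2·y], [2·x·y, x^2 + 3]].
At the point, J = [[4.841471, 7.0000], [3.0000, 4.0000]] (det J = -1.634116).
Solving J·Δ = −F gives Δ = (0.5133, -0.8850).
Then the next iterate is (x, y)₁ = (1.5133, 0.6150).
Re-evaluating at (1.5133, 0.6150): F = (-3.205958, -0.746603), so ‖F‖₂ = 3.2917.

3.2917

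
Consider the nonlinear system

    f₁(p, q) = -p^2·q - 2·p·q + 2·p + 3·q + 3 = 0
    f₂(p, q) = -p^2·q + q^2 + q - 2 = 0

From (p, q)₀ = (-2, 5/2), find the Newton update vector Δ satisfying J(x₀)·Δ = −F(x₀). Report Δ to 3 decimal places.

At (-2, 5/2): F = (6.500, -3.250).
Jacobian J = [[-2·p·q - 2·q + 2, -p^2 - 2·p + 3], [-2·p·q, -p^2 + 2·q + 1]].
At the point, J = [[7.000, 3.000], [10.000, 2.000]] (det J = -16.000).
Solving J·Δ = −F gives Δ = (1.422, -5.484).

(1.422, -5.484)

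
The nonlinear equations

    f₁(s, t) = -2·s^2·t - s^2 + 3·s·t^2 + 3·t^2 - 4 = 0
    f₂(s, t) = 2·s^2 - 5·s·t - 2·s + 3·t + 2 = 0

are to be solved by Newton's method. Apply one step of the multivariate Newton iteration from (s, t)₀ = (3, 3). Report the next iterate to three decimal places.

At (3, 3): F = (41.000, -22.000).
Jacobian J = [[-4·s·t - 2·s + 3·t^2, -2·s^2 + 6·s·t + 6·t], [4·s - 5·t - 2, -5·s + 3]].
At the point, J = [[-15.000, 54.000], [-5.000, -12.000]] (det J = 450.000).
Solving J·Δ = −F gives Δ = (-1.547, -1.189).
Then the next iterate is (s, t)₁ = (1.453, 1.811).

(1.453, 1.811)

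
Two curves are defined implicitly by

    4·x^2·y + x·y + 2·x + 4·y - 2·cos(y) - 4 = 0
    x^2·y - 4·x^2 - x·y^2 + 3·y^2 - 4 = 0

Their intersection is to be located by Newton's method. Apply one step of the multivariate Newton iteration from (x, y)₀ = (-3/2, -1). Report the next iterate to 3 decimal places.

At (-3/2, -1): F = (-19.58060, -10.750).
Jacobian J = [[8·x·y + y + 2, 4·x^2 + x + 2·sin(y) + 4], [2·x·y - 8·x - y^2, x^2 - 2·x·y + 6·y]].
At the point, J = [[13.000, 9.81706], [14.000, -6.750]] (det J = -225.18881).
Solving J·Δ = −F gives Δ = (1.056, 0.597).
Then the next iterate is (x, y)₁ = (-0.444, -0.403).

(-0.444, -0.403)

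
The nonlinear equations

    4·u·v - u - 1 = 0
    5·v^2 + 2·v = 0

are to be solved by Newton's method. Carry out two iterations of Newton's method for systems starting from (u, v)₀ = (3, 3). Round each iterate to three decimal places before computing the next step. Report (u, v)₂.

At (3, 3): F = (32.000, 51.000).
Jacobian J = [[4·v - 1, 4·u], [0, 10·v + 2]].
At the point, J = [[11.000, 12.000], [0.000, 32.000]] (det J = 352.000).
Solving J·Δ = −F gives Δ = (-1.170, -1.594).
Then the next iterate is (u, v)₁ = (1.830, 1.406).
Round to (1.830, 1.406) and repeat: F = (7.46192, 12.69618), J = [[4.624, 7.320], [0.000, 16.060]].
Δ = (-0.362, -0.791), so (u, v)₂ = (1.468, 0.615).

(1.468, 0.615)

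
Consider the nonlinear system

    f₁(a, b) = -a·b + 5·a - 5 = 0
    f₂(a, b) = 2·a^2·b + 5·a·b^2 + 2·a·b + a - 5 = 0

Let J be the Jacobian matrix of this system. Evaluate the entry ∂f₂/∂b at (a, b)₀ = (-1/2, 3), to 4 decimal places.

-15.5000

∂f₂/∂b = 2·a^2 + 10·a·b + 2·a.
At (-1/2, 3) this is -15.5000.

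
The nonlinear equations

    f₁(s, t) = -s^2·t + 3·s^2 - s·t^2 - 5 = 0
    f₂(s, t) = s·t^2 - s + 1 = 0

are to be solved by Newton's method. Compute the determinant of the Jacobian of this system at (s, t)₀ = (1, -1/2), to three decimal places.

-6.750

J = [[-2·s·t + 6·s - t^2, -s^2 - 2·s·t], [t^2 - 1, 2·s·t]].
At the point, J = [[6.750, 0.000], [-0.750, -1.000]].
det J = -6.750.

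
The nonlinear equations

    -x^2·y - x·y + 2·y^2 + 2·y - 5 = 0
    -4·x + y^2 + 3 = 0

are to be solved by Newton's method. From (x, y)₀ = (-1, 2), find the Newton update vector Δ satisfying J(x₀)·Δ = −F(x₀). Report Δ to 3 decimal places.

(1.708, -1.042)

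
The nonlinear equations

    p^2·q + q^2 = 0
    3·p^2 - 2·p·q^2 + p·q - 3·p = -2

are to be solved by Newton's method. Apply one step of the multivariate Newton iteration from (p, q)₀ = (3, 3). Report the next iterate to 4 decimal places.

(1.6313, 2.2424)

At (3, 3): F = (36.0000, -25.0000).
Jacobian J = [[2·p·q, p^2 + 2·q], [6·p - 2·q^2 + q - 3, -4·p·q + p]].
At the point, J = [[18.0000, 15.0000], [0.0000, -33.0000]] (det J = -594.0000).
Solving J·Δ = −F gives Δ = (-1.3687, -0.7576).
Then the next iterate is (p, q)₁ = (1.6313, 2.2424).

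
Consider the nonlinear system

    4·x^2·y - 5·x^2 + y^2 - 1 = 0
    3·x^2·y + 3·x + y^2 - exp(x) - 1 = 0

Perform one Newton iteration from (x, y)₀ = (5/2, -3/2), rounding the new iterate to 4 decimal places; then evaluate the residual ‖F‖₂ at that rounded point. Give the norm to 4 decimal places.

At (5/2, -3/2): F = (-67.5000, -31.557494).
Jacobian J = [[8·x·y - 10·x, 4·x^2 + 2·y], [6·x·y - exp(x) + 3, 3·x^2 + 2·y]].
At the point, J = [[-55.0000, 22.0000], [-31.682494, 15.7500]] (det J = -169.235133).
Solving J·Δ = −F gives Δ = (-2.1796, -2.3807).
Then the next iterate is (x, y)₁ = (0.3204, -3.8807).
Re-evaluating at (0.3204, -3.8807): F = (11.953041, 12.448220), so ‖F‖₂ = 17.2578.

17.2578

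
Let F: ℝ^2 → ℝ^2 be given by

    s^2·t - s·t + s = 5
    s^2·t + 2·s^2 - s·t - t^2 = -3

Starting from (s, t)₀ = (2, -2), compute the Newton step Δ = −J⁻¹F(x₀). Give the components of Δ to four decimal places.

At (2, -2): F = (-7.0000, 3.0000).
Jacobian J = [[2·s·t - t + 1, s^2 - s], [2·s·t + 4·s - t, s^2 - s - 2·t]].
At the point, J = [[-5.0000, 2.0000], [2.0000, 6.0000]] (det J = -34.0000).
Solving J·Δ = −F gives Δ = (-1.4118, -0.0294).

(-1.4118, -0.0294)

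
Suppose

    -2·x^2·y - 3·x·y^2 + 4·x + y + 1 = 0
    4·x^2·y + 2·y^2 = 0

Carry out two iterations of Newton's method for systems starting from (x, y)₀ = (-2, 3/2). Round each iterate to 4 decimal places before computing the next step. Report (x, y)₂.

(-0.6070, 0.8361)

At (-2, 3/2): F = (-4.0000, 28.5000).
Jacobian J = [[-4·x·y - 3·y^2 + 4, -2·x^2 - 6·x·y + 1], [8·x·y, 4·x^2 + 4·y]].
At the point, J = [[9.2500, 11.0000], [-24.0000, 22.0000]] (det J = 467.5000).
Solving J·Δ = −F gives Δ = (0.8588, -0.3586).
Then the next iterate is (x, y)₁ = (-1.1412, 1.1414).
Round to (-1.1412, 1.1414) and repeat: F = (-0.936131, 8.551540), J = [[5.301881, 6.210719], [-10.420525, 9.774950]].
Δ = (0.5342, -0.3053), so (x, y)₂ = (-0.6070, 0.8361).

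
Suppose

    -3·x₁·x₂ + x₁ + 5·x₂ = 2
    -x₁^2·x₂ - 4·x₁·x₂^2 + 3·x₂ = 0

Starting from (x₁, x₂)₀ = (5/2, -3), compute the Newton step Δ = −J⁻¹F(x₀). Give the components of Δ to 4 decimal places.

(-0.4920, 1.2320)

At (5/2, -3): F = (8.0000, -80.2500).
Jacobian J = [[-3·x₂ + 1, -3·x₁ + 5], [-2·x₁·x₂ - 4·x₂^2, -x₁^2 - 8·x₁·x₂ + 3]].
At the point, J = [[10.0000, -2.5000], [-21.0000, 56.7500]] (det J = 515.0000).
Solving J·Δ = −F gives Δ = (-0.4920, 1.2320).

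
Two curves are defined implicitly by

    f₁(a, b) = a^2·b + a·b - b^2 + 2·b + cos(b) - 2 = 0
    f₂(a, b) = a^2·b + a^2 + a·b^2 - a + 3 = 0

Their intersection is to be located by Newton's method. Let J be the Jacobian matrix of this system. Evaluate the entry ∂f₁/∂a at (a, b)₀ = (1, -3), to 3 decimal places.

-9.000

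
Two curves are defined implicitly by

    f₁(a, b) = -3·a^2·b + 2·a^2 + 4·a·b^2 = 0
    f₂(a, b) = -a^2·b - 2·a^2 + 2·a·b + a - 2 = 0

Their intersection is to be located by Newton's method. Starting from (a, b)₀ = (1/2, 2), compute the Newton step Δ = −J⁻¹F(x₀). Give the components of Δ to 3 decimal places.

(-5.071, 7.429)

At (1/2, 2): F = (7.000, -0.500).
Jacobian J = [[-6·a·b + 4·a + 4·b^2, -3·a^2 + 8·a·b], [-2·a·b - 4·a + 2·b + 1, -a^2 + 2·a]].
At the point, J = [[12.000, 7.250], [1.000, 0.750]] (det J = 1.750).
Solving J·Δ = −F gives Δ = (-5.071, 7.429).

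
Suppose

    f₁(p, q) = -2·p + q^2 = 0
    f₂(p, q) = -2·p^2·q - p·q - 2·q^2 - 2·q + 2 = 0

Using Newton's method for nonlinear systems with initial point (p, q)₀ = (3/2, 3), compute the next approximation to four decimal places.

(0.7771, 1.7590)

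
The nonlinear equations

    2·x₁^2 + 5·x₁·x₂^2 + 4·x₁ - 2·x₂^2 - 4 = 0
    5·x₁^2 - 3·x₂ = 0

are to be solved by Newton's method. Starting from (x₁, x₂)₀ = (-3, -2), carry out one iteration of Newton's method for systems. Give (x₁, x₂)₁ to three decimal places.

At (-3, -2): F = (-66.000, 51.000).
Jacobian J = [[4·x₁ + 5·x₂^2 + 4, 10·x₁·x₂ - 4·x₂], [10·x₁, -3]].
At the point, J = [[12.000, 68.000], [-30.000, -3.000]] (det J = 2004.000).
Solving J·Δ = −F gives Δ = (1.632, 0.683).
Then the next iterate is (x₁, x₂)₁ = (-1.368, -1.317).

(-1.368, -1.317)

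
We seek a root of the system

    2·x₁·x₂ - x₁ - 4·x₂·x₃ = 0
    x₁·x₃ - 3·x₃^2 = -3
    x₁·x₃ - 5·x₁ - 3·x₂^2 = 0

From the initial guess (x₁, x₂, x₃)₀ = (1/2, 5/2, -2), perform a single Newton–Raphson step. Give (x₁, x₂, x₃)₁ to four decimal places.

At (1/2, 5/2, -2): F = (22.0000, -10.0000, -22.2500).
Jacobian J = [[2·x₂ - 1, 2·x₁ - 4·x₃, -4·x₂], [x₃, 0, x₁ - 6·x₃], [x₃ - 5, -6·x₂, x₁]].
At the point, J = [[4.0000, 9.0000, -10.0000], [-2.0000, 0.0000, 12.5000], [-7.0000, -15.0000, 0.5000]] (det J = -328.5000).
Solving J·Δ = −F gives Δ = (0.5080, -1.6910, 0.8813).
Then the next iterate is (x₁, x₂, x₃)₁ = (1.0080, 0.8090, -1.1187).

(1.0080, 0.8090, -1.1187)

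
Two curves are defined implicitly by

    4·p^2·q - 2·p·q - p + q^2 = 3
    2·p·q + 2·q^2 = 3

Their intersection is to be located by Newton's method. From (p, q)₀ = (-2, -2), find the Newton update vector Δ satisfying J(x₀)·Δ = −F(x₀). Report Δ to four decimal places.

(0.6629, 0.8624)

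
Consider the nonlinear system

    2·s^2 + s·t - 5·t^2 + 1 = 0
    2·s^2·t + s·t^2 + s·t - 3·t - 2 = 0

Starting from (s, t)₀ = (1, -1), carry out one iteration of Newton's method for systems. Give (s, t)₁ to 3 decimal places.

At (1, -1): F = (-3.000, -1.000).
Jacobian J = [[4·s + t, s - 10·t], [4·s·t + t^2 + t, 2·s^2 + 2·s·t + s - 3]].
At the point, J = [[3.000, 11.000], [-4.000, -2.000]] (det J = 38.000).
Solving J·Δ = −F gives Δ = (-0.447, 0.395).
Then the next iterate is (s, t)₁ = (0.553, -0.605).

(0.553, -0.605)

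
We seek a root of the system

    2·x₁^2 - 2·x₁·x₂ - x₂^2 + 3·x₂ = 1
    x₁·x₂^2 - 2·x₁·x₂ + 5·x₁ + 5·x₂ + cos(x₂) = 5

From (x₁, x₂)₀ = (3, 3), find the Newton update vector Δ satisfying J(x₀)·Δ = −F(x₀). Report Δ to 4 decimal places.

(-1.6184, -1.1900)

At (3, 3): F = (-1.0000, 33.010008).
Jacobian J = [[4·x₁ - 2·x₂, -2·x₁ - 2·x₂ + 3], [x₂^2 - 2·x₂ + 5, 2·x₁·x₂ - 2·x₁ - sin(x₂) + 5]].
At the point, J = [[6.0000, -9.0000], [8.0000, 16.858880]] (det J = 173.153280).
Solving J·Δ = −F gives Δ = (-1.6184, -1.1900).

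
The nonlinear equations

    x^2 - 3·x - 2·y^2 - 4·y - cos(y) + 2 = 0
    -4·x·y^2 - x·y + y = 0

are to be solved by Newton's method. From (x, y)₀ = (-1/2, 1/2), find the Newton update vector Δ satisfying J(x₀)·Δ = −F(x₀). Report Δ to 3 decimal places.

(0.368, -0.199)

At (-1/2, 1/2): F = (0.37242, 1.250).
Jacobian J = [[2·x - 3, -4·y + sin(y) - 4], [-4·y^2 - y, -8·x·y - x + 1]].
At the point, J = [[-4.000, -5.52057], [-1.500, 3.500]] (det J = -22.28086).
Solving J·Δ = −F gives Δ = (0.368, -0.199).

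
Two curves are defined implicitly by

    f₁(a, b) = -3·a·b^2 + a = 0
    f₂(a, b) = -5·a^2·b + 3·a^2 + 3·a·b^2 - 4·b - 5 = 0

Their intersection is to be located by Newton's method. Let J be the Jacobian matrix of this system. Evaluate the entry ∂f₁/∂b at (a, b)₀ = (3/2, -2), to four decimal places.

18.0000

∂f₁/∂b = -6·a·b.
At (3/2, -2) this is 18.0000.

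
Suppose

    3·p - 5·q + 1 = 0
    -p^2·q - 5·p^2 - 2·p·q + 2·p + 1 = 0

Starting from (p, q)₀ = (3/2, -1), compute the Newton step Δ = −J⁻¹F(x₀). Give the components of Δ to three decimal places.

(-1.168, 1.399)

At (3/2, -1): F = (10.500, -2.000).
Jacobian J = [[3, -5], [-2·p·q - 10·p - 2·q + 2, -p^2 - 2·p]].
At the point, J = [[3.000, -5.000], [-8.000, -5.250]] (det J = -55.750).
Solving J·Δ = −F gives Δ = (-1.168, 1.399).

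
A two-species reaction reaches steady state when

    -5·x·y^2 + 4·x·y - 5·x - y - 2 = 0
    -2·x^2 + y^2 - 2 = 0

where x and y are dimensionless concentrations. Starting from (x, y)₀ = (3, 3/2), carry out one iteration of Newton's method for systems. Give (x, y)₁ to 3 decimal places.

(1.390, 0.978)

At (3, 3/2): F = (-34.250, -17.750).
Jacobian J = [[-5·y^2 + 4·y - 5, -10·x·y + 4·x - 1], [-4·x, 2·y]].
At the point, J = [[-10.250, -34.000], [-12.000, 3.000]] (det J = -438.750).
Solving J·Δ = −F gives Δ = (-1.610, -0.522).
Then the next iterate is (x, y)₁ = (1.390, 0.978).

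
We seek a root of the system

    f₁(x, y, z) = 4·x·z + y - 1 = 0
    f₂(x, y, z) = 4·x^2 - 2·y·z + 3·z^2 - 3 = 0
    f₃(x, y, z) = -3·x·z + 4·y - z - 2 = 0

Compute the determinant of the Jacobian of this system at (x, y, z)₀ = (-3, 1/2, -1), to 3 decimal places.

1219.000

J = [[4·z, 1, 4·x], [8·x, -2·z, -2·y + 6·z], [-3·z, 4, -3·x - 1]].
At the point, J = [[-4.000, 1.000, -12.000], [-24.000, 2.000, -7.000], [3.000, 4.000, 8.000]].
det J = 1219.000.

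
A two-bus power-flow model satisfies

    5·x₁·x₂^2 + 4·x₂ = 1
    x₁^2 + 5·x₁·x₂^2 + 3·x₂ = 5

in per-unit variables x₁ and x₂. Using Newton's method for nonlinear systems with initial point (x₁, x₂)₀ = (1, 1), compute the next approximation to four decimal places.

(2.4545, -0.0909)

At (1, 1): F = (8.0000, 4.0000).
Jacobian J = [[5·x₂^2, 10·x₁·x₂ + 4], [2·x₁ + 5·x₂^2, 10·x₁·x₂ + 3]].
At the point, J = [[5.0000, 14.0000], [7.0000, 13.0000]] (det J = -33.0000).
Solving J·Δ = −F gives Δ = (1.4545, -1.0909).
Then the next iterate is (x₁, x₂)₁ = (2.4545, -0.0909).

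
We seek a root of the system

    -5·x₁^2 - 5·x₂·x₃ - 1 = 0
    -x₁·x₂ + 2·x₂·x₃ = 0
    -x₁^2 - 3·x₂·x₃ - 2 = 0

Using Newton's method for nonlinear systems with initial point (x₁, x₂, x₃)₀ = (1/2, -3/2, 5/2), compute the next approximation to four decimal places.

At (1/2, -3/2, 5/2): F = (16.5000, -6.7500, 9.0000).
Jacobian J = [[-10·x₁, -5·x₃, -5·x₂], [-x₂, -x₁ + 2·x₃, 2·x₂], [-2·x₁, -3·x₃, -3·x₂]].
At the point, J = [[-5.0000, -12.5000, 7.5000], [1.5000, 4.5000, -3.0000], [-1.0000, -7.5000, 4.5000]] (det J = 7.5000).
Solving J·Δ = −F gives Δ = (0.4500, -0.7500, -3.1500).
Then the next iterate is (x₁, x₂, x₃)₁ = (0.9500, -2.2500, -0.6500).

(0.9500, -2.2500, -0.6500)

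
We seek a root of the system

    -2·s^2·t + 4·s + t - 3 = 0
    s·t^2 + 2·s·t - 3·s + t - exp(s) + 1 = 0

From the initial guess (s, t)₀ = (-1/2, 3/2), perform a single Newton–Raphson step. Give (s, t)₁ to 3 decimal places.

(0.029, 2.592)

At (-1/2, 3/2): F = (-4.250, 0.76847).
Jacobian J = [[-4·s·t + 4, -2·s^2 + 1], [t^2 + 2·t - exp(s) - 3, 2·s·t + 2·s + 1]].
At the point, J = [[7.000, 0.500], [1.64347, -1.500]] (det J = -11.32173).
Solving J·Δ = −F gives Δ = (0.529, 1.092).
Then the next iterate is (s, t)₁ = (0.029, 2.592).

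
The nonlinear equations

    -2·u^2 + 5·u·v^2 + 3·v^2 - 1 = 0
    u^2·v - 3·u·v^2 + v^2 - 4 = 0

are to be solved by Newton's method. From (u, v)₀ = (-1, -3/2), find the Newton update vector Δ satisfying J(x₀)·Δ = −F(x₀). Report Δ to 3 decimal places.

(0.423, 0.174)

At (-1, -3/2): F = (-7.500, 3.500).
Jacobian J = [[-4·u + 5·v^2, 10·u·v + 6·v], [2·u·v - 3·v^2, u^2 - 6·u·v + 2·v]].
At the point, J = [[15.250, 6.000], [-3.750, -11.000]] (det J = -145.250).
Solving J·Δ = −F gives Δ = (0.423, 0.174).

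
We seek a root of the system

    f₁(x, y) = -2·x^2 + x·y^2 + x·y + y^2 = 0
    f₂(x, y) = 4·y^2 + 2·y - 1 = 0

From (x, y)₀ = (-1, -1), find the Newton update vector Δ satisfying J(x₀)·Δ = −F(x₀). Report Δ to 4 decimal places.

(0.2917, 0.1667)

At (-1, -1): F = (-1.0000, 1.0000).
Jacobian J = [[-4·x + y^2 + y, 2·x·y + x + 2·y], [0, 8·y + 2]].
At the point, J = [[4.0000, -1.0000], [0.0000, -6.0000]] (det J = -24.0000).
Solving J·Δ = −F gives Δ = (0.2917, 0.1667).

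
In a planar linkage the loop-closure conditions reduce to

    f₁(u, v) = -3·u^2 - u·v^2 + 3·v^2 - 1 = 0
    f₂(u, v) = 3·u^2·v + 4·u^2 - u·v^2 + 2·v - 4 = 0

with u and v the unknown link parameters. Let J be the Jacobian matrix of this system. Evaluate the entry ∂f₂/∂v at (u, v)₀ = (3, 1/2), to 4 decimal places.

∂f₂/∂v = 3·u^2 - 2·u·v + 2.
At (3, 1/2) this is 26.0000.

26.0000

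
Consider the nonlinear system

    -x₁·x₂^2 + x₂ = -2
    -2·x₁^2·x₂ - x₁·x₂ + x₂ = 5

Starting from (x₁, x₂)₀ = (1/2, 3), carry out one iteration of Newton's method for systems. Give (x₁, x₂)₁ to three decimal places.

At (1/2, 3): F = (0.500, -5.000).
Jacobian J = [[-x₂^2, -2·x₁·x₂ + 1], [-4·x₁·x₂ - x₂, -2·x₁^2 - x₁ + 1]].
At the point, J = [[-9.000, -2.000], [-9.000, 0.000]] (det J = -18.000).
Solving J·Δ = −F gives Δ = (-0.556, 2.750).
Then the next iterate is (x₁, x₂)₁ = (-0.056, 5.750).

(-0.056, 5.750)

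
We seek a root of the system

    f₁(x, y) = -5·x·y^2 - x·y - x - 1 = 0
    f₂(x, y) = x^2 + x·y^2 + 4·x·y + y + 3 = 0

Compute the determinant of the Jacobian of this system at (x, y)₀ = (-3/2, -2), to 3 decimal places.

-218.500

J = [[-5·y^2 - y - 1, -10·x·y - x], [2·x + y^2 + 4·y, 2·x·y + 4·x + 1]].
At the point, J = [[-19.000, -28.500], [-7.000, 1.000]].
det J = -218.500.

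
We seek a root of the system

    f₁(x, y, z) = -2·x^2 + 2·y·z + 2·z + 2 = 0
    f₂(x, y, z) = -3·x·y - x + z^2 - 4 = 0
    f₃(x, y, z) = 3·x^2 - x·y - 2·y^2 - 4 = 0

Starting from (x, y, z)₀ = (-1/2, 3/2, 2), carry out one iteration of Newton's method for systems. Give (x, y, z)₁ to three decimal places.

At (-1/2, 3/2, 2): F = (11.500, 2.750, -7.000).
Jacobian J = [[-4·x, 2·z, 2·y + 2], [-3·y - 1, -3·x, 2·z], [6·x - y, -x - 4·y, 0]].
At the point, J = [[2.000, 4.000, 5.000], [-5.500, 1.500, 4.000], [-4.500, -5.500, 0.000]] (det J = 157.000).
Solving J·Δ = −F gives Δ = (-0.751, -0.658, -1.473).
Then the next iterate is (x, y, z)₁ = (-1.251, 0.842, 0.527).

(-1.251, 0.842, 0.527)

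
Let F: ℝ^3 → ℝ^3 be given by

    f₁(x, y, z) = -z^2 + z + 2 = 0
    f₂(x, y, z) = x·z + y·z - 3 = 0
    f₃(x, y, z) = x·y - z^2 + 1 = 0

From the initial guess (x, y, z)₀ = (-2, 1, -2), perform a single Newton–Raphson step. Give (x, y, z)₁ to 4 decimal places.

At (-2, 1, -2): F = (-4.0000, -1.0000, -5.0000).
Jacobian J = [[0, 0, -2·z + 1], [z, z, x + y], [y, x, -2·z]].
At the point, J = [[0.0000, 0.0000, 5.0000], [-2.0000, -2.0000, -1.0000], [1.0000, -2.0000, 4.0000]] (det J = 30.0000).
Solving J·Δ = −F gives Δ = (0.0000, -0.9000, 0.8000).
Then the next iterate is (x, y, z)₁ = (-2.0000, 0.1000, -1.2000).

(-2.0000, 0.1000, -1.2000)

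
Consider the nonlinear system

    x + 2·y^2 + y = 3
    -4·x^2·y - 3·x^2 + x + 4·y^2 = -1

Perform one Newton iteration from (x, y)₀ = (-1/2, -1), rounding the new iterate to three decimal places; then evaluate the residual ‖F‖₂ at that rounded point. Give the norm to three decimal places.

8.819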